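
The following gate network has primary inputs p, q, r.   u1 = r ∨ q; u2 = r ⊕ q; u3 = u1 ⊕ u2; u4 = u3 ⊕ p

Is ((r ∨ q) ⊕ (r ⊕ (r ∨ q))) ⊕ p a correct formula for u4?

No

u1 = r ∨ q
u2 = r ⊕ q
u3 = u1 ⊕ u2 = (r ∨ q) ⊕ (r ⊕ q)
u4 = u3 ⊕ p = ((r ∨ q) ⊕ (r ⊕ q)) ⊕ p
At p=0, q=0, r=1: circuit gives 0, formula gives 1.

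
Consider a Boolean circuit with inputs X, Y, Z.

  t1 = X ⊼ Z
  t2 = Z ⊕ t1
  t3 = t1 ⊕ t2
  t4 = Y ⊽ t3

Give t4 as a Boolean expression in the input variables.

Y ⊽ ((X ⊼ Z) ⊕ (Z ⊕ (X ⊼ Z)))

t1 = X ⊼ Z
t2 = Z ⊕ t1 = Z ⊕ (X ⊼ Z)
t3 = t1 ⊕ t2 = (X ⊼ Z) ⊕ (Z ⊕ (X ⊼ Z))
t4 = Y ⊽ t3 = Y ⊽ ((X ⊼ Z) ⊕ (Z ⊕ (X ⊼ Z)))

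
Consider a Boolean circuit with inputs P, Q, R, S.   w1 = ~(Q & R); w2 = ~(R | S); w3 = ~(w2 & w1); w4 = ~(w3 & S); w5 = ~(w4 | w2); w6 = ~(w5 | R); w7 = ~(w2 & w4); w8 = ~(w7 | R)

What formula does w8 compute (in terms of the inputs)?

w1 = ~(Q & R)
w2 = ~(R | S)
w3 = ~(w2 & w1) = ~((~(R | S)) & (~(Q & R)))
w4 = ~(w3 & S) = ~((~((~(R | S)) & (~(Q & R)))) & S)
w7 = ~(w2 & w4) = ~((~(R | S)) & (~((~((~(R | S)) & (~(Q & R)))) & S)))
w8 = ~(w7 | R) = ~((~((~(R | S)) & (~((~((~(R | S)) & (~(Q & R)))) & S)))) | R)

~((~((~(R | S)) & (~((~((~(R | S)) & (~(Q & R)))) & S)))) | R)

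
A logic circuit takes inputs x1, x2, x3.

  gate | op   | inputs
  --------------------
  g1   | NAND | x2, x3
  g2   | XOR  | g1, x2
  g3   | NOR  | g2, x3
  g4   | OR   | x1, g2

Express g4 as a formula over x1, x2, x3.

g1 = x2 NAND x3
g2 = g1 XOR x2 = (x2 NAND x3) XOR x2
g4 = x1 OR g2 = x1 OR ((x2 NAND x3) XOR x2)

x1 OR ((x2 NAND x3) XOR x2)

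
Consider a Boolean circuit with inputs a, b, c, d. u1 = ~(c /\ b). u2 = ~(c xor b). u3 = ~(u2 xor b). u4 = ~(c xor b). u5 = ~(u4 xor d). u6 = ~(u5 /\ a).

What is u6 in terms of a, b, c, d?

u4 = ~(c xor b)
u5 = ~(u4 xor d) = ~((~(c xor b)) xor d)
u6 = ~(u5 /\ a) = ~((~((~(c xor b)) xor d)) /\ a)

~((~((~(c xor b)) xor d)) /\ a)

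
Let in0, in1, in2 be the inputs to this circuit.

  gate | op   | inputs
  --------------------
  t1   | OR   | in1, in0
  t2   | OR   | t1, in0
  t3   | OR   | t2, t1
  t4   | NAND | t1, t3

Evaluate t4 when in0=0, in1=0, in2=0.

t1 = 0 OR 0 = 0
t2 = 0 OR 0 = 0
t3 = 0 OR 0 = 0
t4 = 0 NAND 0 = 1

1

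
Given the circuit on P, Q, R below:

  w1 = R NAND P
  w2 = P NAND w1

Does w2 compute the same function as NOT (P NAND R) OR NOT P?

Yes

w1 = R NAND P
w2 = P NAND w1 = P NAND (R NAND P)
At P=1, Q=0, R=0: circuit gives 0, formula gives 0.
At P=0, Q=0, R=0: circuit gives 1, formula gives 1.
Agrees on all 8 inputs.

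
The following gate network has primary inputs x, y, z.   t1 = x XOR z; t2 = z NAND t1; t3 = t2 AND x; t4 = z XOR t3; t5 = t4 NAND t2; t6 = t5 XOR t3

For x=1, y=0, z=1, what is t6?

t1 = 1 XOR 1 = 0
t2 = 1 NAND 0 = 1
t3 = 1 AND 1 = 1
t4 = 1 XOR 1 = 0
t5 = 0 NAND 1 = 1
t6 = 1 XOR 1 = 0

0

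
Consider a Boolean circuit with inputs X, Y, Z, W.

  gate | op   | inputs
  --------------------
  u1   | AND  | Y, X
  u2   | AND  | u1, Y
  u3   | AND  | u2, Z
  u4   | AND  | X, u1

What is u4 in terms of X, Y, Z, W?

X AND (Y AND X)

u1 = Y AND X
u4 = X AND u1 = X AND (Y AND X)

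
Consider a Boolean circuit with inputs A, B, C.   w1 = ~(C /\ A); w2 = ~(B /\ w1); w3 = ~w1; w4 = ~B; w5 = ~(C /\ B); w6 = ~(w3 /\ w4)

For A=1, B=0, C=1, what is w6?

w1 = ~(1 /\ 1) = 0
w3 = ~0 = 1
w4 = ~0 = 1
w6 = ~(1 /\ 1) = 0

0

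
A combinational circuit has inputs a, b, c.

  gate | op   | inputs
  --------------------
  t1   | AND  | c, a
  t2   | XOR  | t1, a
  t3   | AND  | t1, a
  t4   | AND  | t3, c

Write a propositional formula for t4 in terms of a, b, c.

t1 = c AND a
t3 = t1 AND a = (c AND a) AND a
t4 = t3 AND c = ((c AND a) AND a) AND c

((c AND a) AND a) AND c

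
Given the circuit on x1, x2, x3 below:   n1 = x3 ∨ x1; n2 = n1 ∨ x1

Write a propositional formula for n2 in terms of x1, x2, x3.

(x3 ∨ x1) ∨ x1

n1 = x3 ∨ x1
n2 = n1 ∨ x1 = (x3 ∨ x1) ∨ x1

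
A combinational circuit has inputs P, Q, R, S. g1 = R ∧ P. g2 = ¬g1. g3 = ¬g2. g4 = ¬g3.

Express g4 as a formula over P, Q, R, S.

¬¬¬(R ∧ P)

g1 = R ∧ P
g2 = ¬g1 = ¬(R ∧ P)
g3 = ¬g2 = ¬¬(R ∧ P)
g4 = ¬g3 = ¬¬¬(R ∧ P)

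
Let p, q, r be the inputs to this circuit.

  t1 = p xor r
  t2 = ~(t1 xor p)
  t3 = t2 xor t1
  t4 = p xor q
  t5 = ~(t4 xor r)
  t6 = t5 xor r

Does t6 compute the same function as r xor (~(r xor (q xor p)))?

t4 = p xor q
t5 = ~(t4 xor r) = ~((p xor q) xor r)
t6 = t5 xor r = (~((p xor q) xor r)) xor r
At p=0, q=1, r=0: circuit gives 0, formula gives 0.
At p=0, q=0, r=0: circuit gives 1, formula gives 1.
Agrees on all 8 inputs.

Yes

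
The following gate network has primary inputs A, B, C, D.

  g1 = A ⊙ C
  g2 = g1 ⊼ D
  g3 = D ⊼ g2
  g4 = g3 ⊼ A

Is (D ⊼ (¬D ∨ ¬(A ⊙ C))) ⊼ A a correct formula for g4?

g1 = A ⊙ C
g2 = g1 ⊼ D = (A ⊙ C) ⊼ D
g3 = D ⊼ g2 = D ⊼ ((A ⊙ C) ⊼ D)
g4 = g3 ⊼ A = (D ⊼ ((A ⊙ C) ⊼ D)) ⊼ A
At A=1, B=0, C=0, D=0: circuit gives 0, formula gives 0.
At A=0, B=0, C=0, D=0: circuit gives 1, formula gives 1.
Agrees on all 16 inputs.

Yes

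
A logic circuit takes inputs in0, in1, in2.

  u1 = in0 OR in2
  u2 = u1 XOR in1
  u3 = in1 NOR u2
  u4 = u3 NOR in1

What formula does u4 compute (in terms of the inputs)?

(in1 NOR ((in0 OR in2) XOR in1)) NOR in1

u1 = in0 OR in2
u2 = u1 XOR in1 = (in0 OR in2) XOR in1
u3 = in1 NOR u2 = in1 NOR ((in0 OR in2) XOR in1)
u4 = u3 NOR in1 = (in1 NOR ((in0 OR in2) XOR in1)) NOR in1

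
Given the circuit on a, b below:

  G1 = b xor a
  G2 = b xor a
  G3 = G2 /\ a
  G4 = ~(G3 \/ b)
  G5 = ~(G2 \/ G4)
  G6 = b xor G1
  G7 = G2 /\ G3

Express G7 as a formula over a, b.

(b xor a) /\ ((b xor a) /\ a)

G2 = b xor a
G3 = G2 /\ a = (b xor a) /\ a
G7 = G2 /\ G3 = (b xor a) /\ ((b xor a) /\ a)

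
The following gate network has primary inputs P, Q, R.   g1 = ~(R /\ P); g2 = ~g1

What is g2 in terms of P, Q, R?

~(~(R /\ P))

g1 = ~(R /\ P)
g2 = ~g1 = ~(~(R /\ P))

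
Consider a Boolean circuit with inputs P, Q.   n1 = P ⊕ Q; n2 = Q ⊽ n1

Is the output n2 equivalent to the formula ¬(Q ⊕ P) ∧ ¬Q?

n1 = P ⊕ Q
n2 = Q ⊽ n1 = Q ⊽ (P ⊕ Q)
At P=0, Q=1: circuit gives 0, formula gives 0.
At P=0, Q=0: circuit gives 1, formula gives 1.
Agrees on all 4 inputs.

Yes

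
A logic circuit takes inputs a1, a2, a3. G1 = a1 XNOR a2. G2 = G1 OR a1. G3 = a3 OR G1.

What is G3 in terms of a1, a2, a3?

a3 OR (a1 XNOR a2)

G1 = a1 XNOR a2
G3 = a3 OR G1 = a3 OR (a1 XNOR a2)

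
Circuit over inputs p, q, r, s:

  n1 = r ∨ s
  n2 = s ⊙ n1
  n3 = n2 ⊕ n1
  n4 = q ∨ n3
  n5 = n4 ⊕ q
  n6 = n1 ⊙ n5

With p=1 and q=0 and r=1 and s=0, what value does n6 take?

n1 = 1 ∨ 0 = 1
n2 = 0 ⊙ 1 = 0
n3 = 0 ⊕ 1 = 1
n4 = 0 ∨ 1 = 1
n5 = 1 ⊕ 0 = 1
n6 = 1 ⊙ 1 = 1

1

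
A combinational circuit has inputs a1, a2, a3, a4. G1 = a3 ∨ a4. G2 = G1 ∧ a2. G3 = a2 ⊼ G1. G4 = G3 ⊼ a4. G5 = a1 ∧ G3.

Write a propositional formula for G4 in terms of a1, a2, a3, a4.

(a2 ⊼ (a3 ∨ a4)) ⊼ a4

G1 = a3 ∨ a4
G3 = a2 ⊼ G1 = a2 ⊼ (a3 ∨ a4)
G4 = G3 ⊼ a4 = (a2 ⊼ (a3 ∨ a4)) ⊼ a4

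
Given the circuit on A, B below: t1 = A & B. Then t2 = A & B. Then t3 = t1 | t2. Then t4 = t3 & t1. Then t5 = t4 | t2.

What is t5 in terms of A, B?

(((A & B) | (A & B)) & (A & B)) | (A & B)

t1 = A & B
t2 = A & B
t3 = t1 | t2 = (A & B) | (A & B)
t4 = t3 & t1 = ((A & B) | (A & B)) & (A & B)
t5 = t4 | t2 = (((A & B) | (A & B)) & (A & B)) | (A & B)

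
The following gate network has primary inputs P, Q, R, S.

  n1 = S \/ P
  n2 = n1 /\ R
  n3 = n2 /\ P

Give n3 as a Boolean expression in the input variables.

((S \/ P) /\ R) /\ P

n1 = S \/ P
n2 = n1 /\ R = (S \/ P) /\ R
n3 = n2 /\ P = ((S \/ P) /\ R) /\ P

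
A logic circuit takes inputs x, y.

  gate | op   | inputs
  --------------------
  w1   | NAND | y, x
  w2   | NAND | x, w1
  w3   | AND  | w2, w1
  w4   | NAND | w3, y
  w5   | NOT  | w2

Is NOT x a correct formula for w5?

No

w1 = y NAND x
w2 = x NAND w1 = x NAND (y NAND x)
w5 = NOT w2 = NOT (x NAND (y NAND x))
At x=0, y=0: circuit gives 0, formula gives 1.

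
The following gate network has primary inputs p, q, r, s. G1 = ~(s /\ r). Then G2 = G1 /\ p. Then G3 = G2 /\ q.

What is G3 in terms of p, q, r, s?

G1 = ~(s /\ r)
G2 = G1 /\ p = (~(s /\ r)) /\ p
G3 = G2 /\ q = ((~(s /\ r)) /\ p) /\ q

((~(s /\ r)) /\ p) /\ q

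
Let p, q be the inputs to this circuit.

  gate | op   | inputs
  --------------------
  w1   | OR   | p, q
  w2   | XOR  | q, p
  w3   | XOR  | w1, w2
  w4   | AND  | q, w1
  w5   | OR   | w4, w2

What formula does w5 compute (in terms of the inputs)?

w1 = p OR q
w2 = q XOR p
w4 = q AND w1 = q AND (p OR q)
w5 = w4 OR w2 = (q AND (p OR q)) OR (q XOR p)

(q AND (p OR q)) OR (q XOR p)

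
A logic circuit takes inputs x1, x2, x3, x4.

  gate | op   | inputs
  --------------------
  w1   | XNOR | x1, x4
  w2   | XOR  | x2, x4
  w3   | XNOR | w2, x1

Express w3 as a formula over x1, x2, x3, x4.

w2 = x2 XOR x4
w3 = w2 XNOR x1 = (x2 XOR x4) XNOR x1

(x2 XOR x4) XNOR x1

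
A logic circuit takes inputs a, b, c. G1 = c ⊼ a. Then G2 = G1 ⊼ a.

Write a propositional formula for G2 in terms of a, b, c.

(c ⊼ a) ⊼ a

G1 = c ⊼ a
G2 = G1 ⊼ a = (c ⊼ a) ⊼ a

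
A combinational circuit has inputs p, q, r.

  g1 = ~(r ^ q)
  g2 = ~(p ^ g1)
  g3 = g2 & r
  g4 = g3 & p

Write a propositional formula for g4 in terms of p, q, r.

g1 = ~(r ^ q)
g2 = ~(p ^ g1) = ~(p ^ (~(r ^ q)))
g3 = g2 & r = (~(p ^ (~(r ^ q)))) & r
g4 = g3 & p = ((~(p ^ (~(r ^ q)))) & r) & p

((~(p ^ (~(r ^ q)))) & r) & p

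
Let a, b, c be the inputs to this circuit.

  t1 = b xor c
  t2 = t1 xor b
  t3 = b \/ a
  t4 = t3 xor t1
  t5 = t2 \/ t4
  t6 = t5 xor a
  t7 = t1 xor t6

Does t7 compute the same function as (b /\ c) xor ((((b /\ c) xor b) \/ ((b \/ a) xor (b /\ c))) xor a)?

No

t1 = b xor c
t2 = t1 xor b = (b xor c) xor b
t3 = b \/ a
t4 = t3 xor t1 = (b \/ a) xor (b xor c)
t5 = t2 \/ t4 = ((b xor c) xor b) \/ ((b \/ a) xor (b xor c))
t6 = t5 xor a = (((b xor c) xor b) \/ ((b \/ a) xor (b xor c))) xor a
t7 = t1 xor t6 = (b xor c) xor ((((b xor c) xor b) \/ ((b \/ a) xor (b xor c))) xor a)
At a=1, b=0, c=1: circuit gives 1, formula gives 0.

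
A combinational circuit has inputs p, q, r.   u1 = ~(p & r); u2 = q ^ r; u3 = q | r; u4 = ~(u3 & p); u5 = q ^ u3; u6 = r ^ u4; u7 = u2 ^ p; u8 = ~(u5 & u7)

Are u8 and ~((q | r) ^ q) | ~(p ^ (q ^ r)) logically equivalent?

Yes

u2 = q ^ r
u3 = q | r
u5 = q ^ u3 = q ^ (q | r)
u7 = u2 ^ p = (q ^ r) ^ p
u8 = ~(u5 & u7) = ~((q ^ (q | r)) & ((q ^ r) ^ p))
At p=0, q=0, r=1: circuit gives 0, formula gives 0.
At p=0, q=0, r=0: circuit gives 1, formula gives 1.
Agrees on all 8 inputs.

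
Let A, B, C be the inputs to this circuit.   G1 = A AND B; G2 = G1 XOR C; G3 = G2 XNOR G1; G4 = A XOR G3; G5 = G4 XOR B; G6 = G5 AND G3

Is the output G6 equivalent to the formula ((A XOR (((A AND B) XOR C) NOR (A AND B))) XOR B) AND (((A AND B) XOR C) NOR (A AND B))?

G1 = A AND B
G2 = G1 XOR C = (A AND B) XOR C
G3 = G2 XNOR G1 = ((A AND B) XOR C) XNOR (A AND B)
G4 = A XOR G3 = A XOR (((A AND B) XOR C) XNOR (A AND B))
G5 = G4 XOR B = (A XOR (((A AND B) XOR C) XNOR (A AND B))) XOR B
G6 = G5 AND G3 = ((A XOR (((A AND B) XOR C) XNOR (A AND B))) XOR B) AND (((A AND B) XOR C) XNOR (A AND B))
At A=1, B=1, C=0: circuit gives 1, formula gives 0.

No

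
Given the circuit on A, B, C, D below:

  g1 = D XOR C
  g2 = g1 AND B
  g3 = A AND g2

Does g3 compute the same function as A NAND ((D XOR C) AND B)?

g1 = D XOR C
g2 = g1 AND B = (D XOR C) AND B
g3 = A AND g2 = A AND ((D XOR C) AND B)
At A=0, B=0, C=0, D=0: circuit gives 0, formula gives 1.

No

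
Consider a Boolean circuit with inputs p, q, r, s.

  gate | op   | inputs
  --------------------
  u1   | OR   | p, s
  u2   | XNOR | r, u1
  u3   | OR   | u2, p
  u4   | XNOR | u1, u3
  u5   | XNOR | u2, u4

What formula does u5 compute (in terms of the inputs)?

(r XNOR (p OR s)) XNOR ((p OR s) XNOR ((r XNOR (p OR s)) OR p))

u1 = p OR s
u2 = r XNOR u1 = r XNOR (p OR s)
u3 = u2 OR p = (r XNOR (p OR s)) OR p
u4 = u1 XNOR u3 = (p OR s) XNOR ((r XNOR (p OR s)) OR p)
u5 = u2 XNOR u4 = (r XNOR (p OR s)) XNOR ((p OR s) XNOR ((r XNOR (p OR s)) OR p))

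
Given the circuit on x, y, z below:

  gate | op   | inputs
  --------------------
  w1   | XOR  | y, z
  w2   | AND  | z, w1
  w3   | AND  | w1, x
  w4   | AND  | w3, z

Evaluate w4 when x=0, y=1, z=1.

0

w1 = 1 XOR 1 = 0
w3 = 0 AND 0 = 0
w4 = 0 AND 1 = 0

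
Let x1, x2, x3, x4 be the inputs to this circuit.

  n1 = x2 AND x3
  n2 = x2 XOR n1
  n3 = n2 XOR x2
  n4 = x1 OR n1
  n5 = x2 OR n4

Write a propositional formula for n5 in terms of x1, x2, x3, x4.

n1 = x2 AND x3
n4 = x1 OR n1 = x1 OR (x2 AND x3)
n5 = x2 OR n4 = x2 OR (x1 OR (x2 AND x3))

x2 OR (x1 OR (x2 AND x3))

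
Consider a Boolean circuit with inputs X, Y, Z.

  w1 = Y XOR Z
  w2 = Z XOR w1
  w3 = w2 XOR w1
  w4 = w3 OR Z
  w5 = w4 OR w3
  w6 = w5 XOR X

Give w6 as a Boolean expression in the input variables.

((((Z XOR (Y XOR Z)) XOR (Y XOR Z)) OR Z) OR ((Z XOR (Y XOR Z)) XOR (Y XOR Z))) XOR X

w1 = Y XOR Z
w2 = Z XOR w1 = Z XOR (Y XOR Z)
w3 = w2 XOR w1 = (Z XOR (Y XOR Z)) XOR (Y XOR Z)
w4 = w3 OR Z = ((Z XOR (Y XOR Z)) XOR (Y XOR Z)) OR Z
w5 = w4 OR w3 = (((Z XOR (Y XOR Z)) XOR (Y XOR Z)) OR Z) OR ((Z XOR (Y XOR Z)) XOR (Y XOR Z))
w6 = w5 XOR X = ((((Z XOR (Y XOR Z)) XOR (Y XOR Z)) OR Z) OR ((Z XOR (Y XOR Z)) XOR (Y XOR Z))) XOR X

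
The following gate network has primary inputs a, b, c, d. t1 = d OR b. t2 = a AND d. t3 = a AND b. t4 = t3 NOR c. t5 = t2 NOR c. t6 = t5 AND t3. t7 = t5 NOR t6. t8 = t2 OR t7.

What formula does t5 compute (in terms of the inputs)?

t2 = a AND d
t5 = t2 NOR c = (a AND d) NOR c

(a AND d) NOR c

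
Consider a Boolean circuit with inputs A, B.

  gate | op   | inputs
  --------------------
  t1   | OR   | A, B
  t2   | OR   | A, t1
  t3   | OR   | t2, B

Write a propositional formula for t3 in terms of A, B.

t1 = A OR B
t2 = A OR t1 = A OR (A OR B)
t3 = t2 OR B = (A OR (A OR B)) OR B

(A OR (A OR B)) OR B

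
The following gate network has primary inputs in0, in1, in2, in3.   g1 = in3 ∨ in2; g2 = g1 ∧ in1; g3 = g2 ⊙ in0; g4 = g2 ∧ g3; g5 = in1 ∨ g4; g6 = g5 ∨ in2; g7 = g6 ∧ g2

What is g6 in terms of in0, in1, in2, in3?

g1 = in3 ∨ in2
g2 = g1 ∧ in1 = (in3 ∨ in2) ∧ in1
g3 = g2 ⊙ in0 = ((in3 ∨ in2) ∧ in1) ⊙ in0
g4 = g2 ∧ g3 = ((in3 ∨ in2) ∧ in1) ∧ (((in3 ∨ in2) ∧ in1) ⊙ in0)
g5 = in1 ∨ g4 = in1 ∨ (((in3 ∨ in2) ∧ in1) ∧ (((in3 ∨ in2) ∧ in1) ⊙ in0))
g6 = g5 ∨ in2 = (in1 ∨ (((in3 ∨ in2) ∧ in1) ∧ (((in3 ∨ in2) ∧ in1) ⊙ in0))) ∨ in2

(in1 ∨ (((in3 ∨ in2) ∧ in1) ∧ (((in3 ∨ in2) ∧ in1) ⊙ in0))) ∨ in2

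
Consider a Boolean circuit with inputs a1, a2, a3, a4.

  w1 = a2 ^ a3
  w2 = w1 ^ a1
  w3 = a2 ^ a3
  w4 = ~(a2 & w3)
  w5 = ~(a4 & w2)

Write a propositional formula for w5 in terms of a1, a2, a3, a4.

w1 = a2 ^ a3
w2 = w1 ^ a1 = (a2 ^ a3) ^ a1
w5 = ~(a4 & w2) = ~(a4 & ((a2 ^ a3) ^ a1))

~(a4 & ((a2 ^ a3) ^ a1))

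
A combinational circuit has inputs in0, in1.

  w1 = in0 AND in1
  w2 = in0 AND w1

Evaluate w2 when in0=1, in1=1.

1

w1 = 1 AND 1 = 1
w2 = 1 AND 1 = 1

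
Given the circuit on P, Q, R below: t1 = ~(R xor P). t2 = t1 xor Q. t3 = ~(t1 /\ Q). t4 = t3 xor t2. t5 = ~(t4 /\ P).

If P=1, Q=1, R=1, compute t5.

1

t1 = ~(1 xor 1) = 1
t2 = 1 xor 1 = 0
t3 = ~(1 /\ 1) = 0
t4 = 0 xor 0 = 0
t5 = ~(0 /\ 1) = 1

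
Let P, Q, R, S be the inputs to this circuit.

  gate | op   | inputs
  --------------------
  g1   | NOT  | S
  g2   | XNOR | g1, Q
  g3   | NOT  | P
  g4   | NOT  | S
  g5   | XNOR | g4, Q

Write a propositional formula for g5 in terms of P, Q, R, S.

NOT S XNOR Q

g4 = NOT S
g5 = g4 XNOR Q = NOT S XNOR Q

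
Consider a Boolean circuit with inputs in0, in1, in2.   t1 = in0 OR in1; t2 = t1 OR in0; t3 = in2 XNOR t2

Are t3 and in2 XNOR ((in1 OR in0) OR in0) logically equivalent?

Yes

t1 = in0 OR in1
t2 = t1 OR in0 = (in0 OR in1) OR in0
t3 = in2 XNOR t2 = in2 XNOR ((in0 OR in1) OR in0)
At in0=0, in1=0, in2=1: circuit gives 0, formula gives 0.
At in0=0, in1=0, in2=0: circuit gives 1, formula gives 1.
Agrees on all 8 inputs.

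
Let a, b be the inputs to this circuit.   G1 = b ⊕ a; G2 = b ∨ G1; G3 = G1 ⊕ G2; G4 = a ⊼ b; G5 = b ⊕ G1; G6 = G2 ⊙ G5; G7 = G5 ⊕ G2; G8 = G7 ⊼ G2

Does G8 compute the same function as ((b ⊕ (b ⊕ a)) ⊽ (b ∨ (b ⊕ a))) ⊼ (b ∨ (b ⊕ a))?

G1 = b ⊕ a
G2 = b ∨ G1 = b ∨ (b ⊕ a)
G5 = b ⊕ G1 = b ⊕ (b ⊕ a)
G7 = G5 ⊕ G2 = (b ⊕ (b ⊕ a)) ⊕ (b ∨ (b ⊕ a))
G8 = G7 ⊼ G2 = ((b ⊕ (b ⊕ a)) ⊕ (b ∨ (b ⊕ a))) ⊼ (b ∨ (b ⊕ a))
At a=0, b=1: circuit gives 0, formula gives 1.

No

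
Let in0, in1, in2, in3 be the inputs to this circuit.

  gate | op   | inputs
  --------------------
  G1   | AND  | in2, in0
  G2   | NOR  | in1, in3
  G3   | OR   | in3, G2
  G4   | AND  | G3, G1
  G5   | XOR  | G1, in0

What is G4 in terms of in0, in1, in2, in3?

G1 = in2 AND in0
G2 = in1 NOR in3
G3 = in3 OR G2 = in3 OR (in1 NOR in3)
G4 = G3 AND G1 = (in3 OR (in1 NOR in3)) AND (in2 AND in0)

(in3 OR (in1 NOR in3)) AND (in2 AND in0)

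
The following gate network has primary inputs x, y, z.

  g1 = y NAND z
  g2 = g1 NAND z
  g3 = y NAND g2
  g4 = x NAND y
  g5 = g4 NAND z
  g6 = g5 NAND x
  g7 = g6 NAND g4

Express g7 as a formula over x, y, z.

g4 = x NAND y
g5 = g4 NAND z = (x NAND y) NAND z
g6 = g5 NAND x = ((x NAND y) NAND z) NAND x
g7 = g6 NAND g4 = (((x NAND y) NAND z) NAND x) NAND (x NAND y)

(((x NAND y) NAND z) NAND x) NAND (x NAND y)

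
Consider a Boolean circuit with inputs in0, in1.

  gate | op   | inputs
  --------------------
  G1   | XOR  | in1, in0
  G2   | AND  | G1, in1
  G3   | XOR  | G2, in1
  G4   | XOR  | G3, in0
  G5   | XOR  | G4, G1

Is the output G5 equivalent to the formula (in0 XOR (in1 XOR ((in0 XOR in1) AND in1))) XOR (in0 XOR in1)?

Yes

G1 = in1 XOR in0
G2 = G1 AND in1 = (in1 XOR in0) AND in1
G3 = G2 XOR in1 = ((in1 XOR in0) AND in1) XOR in1
G4 = G3 XOR in0 = (((in1 XOR in0) AND in1) XOR in1) XOR in0
G5 = G4 XOR G1 = ((((in1 XOR in0) AND in1) XOR in1) XOR in0) XOR (in1 XOR in0)
At in0=0, in1=0: circuit gives 0, formula gives 0.
At in0=0, in1=1: circuit gives 1, formula gives 1.
Agrees on all 4 inputs.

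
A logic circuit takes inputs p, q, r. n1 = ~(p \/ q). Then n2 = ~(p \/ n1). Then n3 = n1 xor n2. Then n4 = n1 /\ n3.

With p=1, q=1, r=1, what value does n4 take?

0

n1 = ~(1 \/ 1) = 0
n2 = ~(1 \/ 0) = 0
n3 = 0 xor 0 = 0
n4 = 0 /\ 0 = 0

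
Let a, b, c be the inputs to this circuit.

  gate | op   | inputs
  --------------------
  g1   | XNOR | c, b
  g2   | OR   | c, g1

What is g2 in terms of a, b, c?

c OR (c XNOR b)

g1 = c XNOR b
g2 = c OR g1 = c OR (c XNOR b)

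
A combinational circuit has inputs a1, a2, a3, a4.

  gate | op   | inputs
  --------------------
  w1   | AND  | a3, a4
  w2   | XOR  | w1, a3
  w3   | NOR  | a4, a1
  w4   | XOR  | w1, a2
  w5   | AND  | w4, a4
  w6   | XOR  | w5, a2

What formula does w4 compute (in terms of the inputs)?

(a3 AND a4) XOR a2

w1 = a3 AND a4
w4 = w1 XOR a2 = (a3 AND a4) XOR a2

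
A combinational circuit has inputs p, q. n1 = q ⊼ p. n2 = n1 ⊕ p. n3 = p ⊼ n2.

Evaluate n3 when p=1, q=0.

n1 = 0 ⊼ 1 = 1
n2 = 1 ⊕ 1 = 0
n3 = 1 ⊼ 0 = 1

1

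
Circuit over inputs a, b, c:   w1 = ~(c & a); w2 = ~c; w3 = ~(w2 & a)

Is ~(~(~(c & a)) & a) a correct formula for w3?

w2 = ~c
w3 = ~(w2 & a) = ~(~c & a)
At a=1, b=0, c=0: circuit gives 0, formula gives 1.

No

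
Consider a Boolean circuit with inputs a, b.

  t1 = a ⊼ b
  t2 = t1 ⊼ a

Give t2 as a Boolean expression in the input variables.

t1 = a ⊼ b
t2 = t1 ⊼ a = (a ⊼ b) ⊼ a

(a ⊼ b) ⊼ a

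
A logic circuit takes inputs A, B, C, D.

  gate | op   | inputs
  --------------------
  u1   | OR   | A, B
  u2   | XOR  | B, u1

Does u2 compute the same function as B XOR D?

No

u1 = A OR B
u2 = B XOR u1 = B XOR (A OR B)
At A=0, B=0, C=0, D=1: circuit gives 0, formula gives 1.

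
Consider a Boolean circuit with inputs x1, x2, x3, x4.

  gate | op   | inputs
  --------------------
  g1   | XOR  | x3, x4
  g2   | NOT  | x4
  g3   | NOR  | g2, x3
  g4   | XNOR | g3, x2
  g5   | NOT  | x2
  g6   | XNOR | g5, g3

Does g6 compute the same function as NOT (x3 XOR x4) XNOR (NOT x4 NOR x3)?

No

g2 = NOT x4
g3 = g2 NOR x3 = NOT x4 NOR x3
g5 = NOT x2
g6 = g5 XNOR g3 = NOT x2 XNOR (NOT x4 NOR x3)
At x1=0, x2=0, x3=0, x4=1: circuit gives 1, formula gives 0.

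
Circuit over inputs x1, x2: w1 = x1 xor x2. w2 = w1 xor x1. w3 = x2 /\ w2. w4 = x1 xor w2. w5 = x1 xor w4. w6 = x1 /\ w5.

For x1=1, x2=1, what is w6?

1

w1 = 1 xor 1 = 0
w2 = 0 xor 1 = 1
w4 = 1 xor 1 = 0
w5 = 1 xor 0 = 1
w6 = 1 /\ 1 = 1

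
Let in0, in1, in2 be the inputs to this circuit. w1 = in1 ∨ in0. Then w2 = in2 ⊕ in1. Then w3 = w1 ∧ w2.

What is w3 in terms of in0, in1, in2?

(in1 ∨ in0) ∧ (in2 ⊕ in1)

w1 = in1 ∨ in0
w2 = in2 ⊕ in1
w3 = w1 ∧ w2 = (in1 ∨ in0) ∧ (in2 ⊕ in1)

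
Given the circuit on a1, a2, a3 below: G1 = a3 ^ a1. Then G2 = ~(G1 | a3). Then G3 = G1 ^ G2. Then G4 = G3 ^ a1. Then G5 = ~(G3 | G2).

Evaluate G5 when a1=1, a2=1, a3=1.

1

G1 = 1 ^ 1 = 0
G2 = ~(0 | 1) = 0
G3 = 0 ^ 0 = 0
G5 = ~(0 | 0) = 1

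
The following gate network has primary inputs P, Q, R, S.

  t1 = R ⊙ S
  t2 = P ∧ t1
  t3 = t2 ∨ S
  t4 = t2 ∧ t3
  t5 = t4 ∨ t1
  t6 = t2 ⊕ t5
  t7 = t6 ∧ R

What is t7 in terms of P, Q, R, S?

((P ∧ (R ⊙ S)) ⊕ (((P ∧ (R ⊙ S)) ∧ ((P ∧ (R ⊙ S)) ∨ S)) ∨ (R ⊙ S))) ∧ R

t1 = R ⊙ S
t2 = P ∧ t1 = P ∧ (R ⊙ S)
t3 = t2 ∨ S = (P ∧ (R ⊙ S)) ∨ S
t4 = t2 ∧ t3 = (P ∧ (R ⊙ S)) ∧ ((P ∧ (R ⊙ S)) ∨ S)
t5 = t4 ∨ t1 = ((P ∧ (R ⊙ S)) ∧ ((P ∧ (R ⊙ S)) ∨ S)) ∨ (R ⊙ S)
t6 = t2 ⊕ t5 = (P ∧ (R ⊙ S)) ⊕ (((P ∧ (R ⊙ S)) ∧ ((P ∧ (R ⊙ S)) ∨ S)) ∨ (R ⊙ S))
t7 = t6 ∧ R = ((P ∧ (R ⊙ S)) ⊕ (((P ∧ (R ⊙ S)) ∧ ((P ∧ (R ⊙ S)) ∨ S)) ∨ (R ⊙ S))) ∧ R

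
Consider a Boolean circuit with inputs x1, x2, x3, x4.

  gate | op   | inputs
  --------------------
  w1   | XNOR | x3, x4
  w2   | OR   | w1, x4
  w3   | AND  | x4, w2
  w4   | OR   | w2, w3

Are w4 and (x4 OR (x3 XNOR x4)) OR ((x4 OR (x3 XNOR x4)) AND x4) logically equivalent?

w1 = x3 XNOR x4
w2 = w1 OR x4 = (x3 XNOR x4) OR x4
w3 = x4 AND w2 = x4 AND ((x3 XNOR x4) OR x4)
w4 = w2 OR w3 = ((x3 XNOR x4) OR x4) OR (x4 AND ((x3 XNOR x4) OR x4))
At x1=0, x2=0, x3=1, x4=0: circuit gives 0, formula gives 0.
At x1=0, x2=0, x3=0, x4=0: circuit gives 1, formula gives 1.
Agrees on all 16 inputs.

Yes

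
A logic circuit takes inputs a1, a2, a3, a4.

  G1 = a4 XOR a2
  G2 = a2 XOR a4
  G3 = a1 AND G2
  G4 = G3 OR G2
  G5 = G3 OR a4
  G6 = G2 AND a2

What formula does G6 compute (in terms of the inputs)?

G2 = a2 XOR a4
G6 = G2 AND a2 = (a2 XOR a4) AND a2

(a2 XOR a4) AND a2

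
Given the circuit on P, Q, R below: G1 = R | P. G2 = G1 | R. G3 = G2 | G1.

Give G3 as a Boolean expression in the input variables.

G1 = R | P
G2 = G1 | R = (R | P) | R
G3 = G2 | G1 = ((R | P) | R) | (R | P)

((R | P) | R) | (R | P)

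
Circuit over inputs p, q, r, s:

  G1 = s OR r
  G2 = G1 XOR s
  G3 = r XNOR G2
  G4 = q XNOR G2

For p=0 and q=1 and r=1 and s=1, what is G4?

G1 = 1 OR 1 = 1
G2 = 1 XOR 1 = 0
G4 = 1 XNOR 0 = 0

0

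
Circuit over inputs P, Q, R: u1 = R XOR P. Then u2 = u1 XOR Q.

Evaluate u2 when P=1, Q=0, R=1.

0

u1 = 1 XOR 1 = 0
u2 = 0 XOR 0 = 0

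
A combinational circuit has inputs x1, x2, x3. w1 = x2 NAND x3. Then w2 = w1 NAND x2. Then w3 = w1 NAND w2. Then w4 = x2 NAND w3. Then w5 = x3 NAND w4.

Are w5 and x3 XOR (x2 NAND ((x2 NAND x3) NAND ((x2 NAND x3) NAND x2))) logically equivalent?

w1 = x2 NAND x3
w2 = w1 NAND x2 = (x2 NAND x3) NAND x2
w3 = w1 NAND w2 = (x2 NAND x3) NAND ((x2 NAND x3) NAND x2)
w4 = x2 NAND w3 = x2 NAND ((x2 NAND x3) NAND ((x2 NAND x3) NAND x2))
w5 = x3 NAND w4 = x3 NAND (x2 NAND ((x2 NAND x3) NAND ((x2 NAND x3) NAND x2)))
At x1=0, x2=1, x3=0: circuit gives 1, formula gives 0.

No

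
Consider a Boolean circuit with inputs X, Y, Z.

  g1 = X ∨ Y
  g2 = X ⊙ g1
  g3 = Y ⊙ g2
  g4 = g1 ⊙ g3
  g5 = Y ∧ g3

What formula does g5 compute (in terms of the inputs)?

g1 = X ∨ Y
g2 = X ⊙ g1 = X ⊙ (X ∨ Y)
g3 = Y ⊙ g2 = Y ⊙ (X ⊙ (X ∨ Y))
g5 = Y ∧ g3 = Y ∧ (Y ⊙ (X ⊙ (X ∨ Y)))

Y ∧ (Y ⊙ (X ⊙ (X ∨ Y)))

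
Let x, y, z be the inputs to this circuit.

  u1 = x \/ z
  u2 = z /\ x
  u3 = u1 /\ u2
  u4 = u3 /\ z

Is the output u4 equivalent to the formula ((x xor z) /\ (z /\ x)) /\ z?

No

u1 = x \/ z
u2 = z /\ x
u3 = u1 /\ u2 = (x \/ z) /\ (z /\ x)
u4 = u3 /\ z = ((x \/ z) /\ (z /\ x)) /\ z
At x=1, y=0, z=1: circuit gives 1, formula gives 0.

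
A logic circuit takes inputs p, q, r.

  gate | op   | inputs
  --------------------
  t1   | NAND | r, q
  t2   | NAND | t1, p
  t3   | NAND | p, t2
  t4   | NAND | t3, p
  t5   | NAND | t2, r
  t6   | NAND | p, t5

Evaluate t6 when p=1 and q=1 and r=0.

0

t1 = 0 NAND 1 = 1
t2 = 1 NAND 1 = 0
t5 = 0 NAND 0 = 1
t6 = 1 NAND 1 = 0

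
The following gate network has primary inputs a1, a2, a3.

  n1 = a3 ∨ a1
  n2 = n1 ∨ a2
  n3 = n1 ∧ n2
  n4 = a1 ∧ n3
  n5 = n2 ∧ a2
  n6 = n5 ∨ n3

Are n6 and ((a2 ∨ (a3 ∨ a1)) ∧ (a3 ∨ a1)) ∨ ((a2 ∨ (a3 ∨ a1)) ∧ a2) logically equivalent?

n1 = a3 ∨ a1
n2 = n1 ∨ a2 = (a3 ∨ a1) ∨ a2
n3 = n1 ∧ n2 = (a3 ∨ a1) ∧ ((a3 ∨ a1) ∨ a2)
n5 = n2 ∧ a2 = ((a3 ∨ a1) ∨ a2) ∧ a2
n6 = n5 ∨ n3 = (((a3 ∨ a1) ∨ a2) ∧ a2) ∨ ((a3 ∨ a1) ∧ ((a3 ∨ a1) ∨ a2))
At a1=0, a2=0, a3=0: circuit gives 0, formula gives 0.
At a1=0, a2=0, a3=1: circuit gives 1, formula gives 1.
Agrees on all 8 inputs.

Yes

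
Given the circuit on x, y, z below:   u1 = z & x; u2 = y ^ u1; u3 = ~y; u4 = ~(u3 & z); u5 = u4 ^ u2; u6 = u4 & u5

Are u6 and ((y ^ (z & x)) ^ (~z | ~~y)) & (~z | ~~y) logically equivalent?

Yes

u1 = z & x
u2 = y ^ u1 = y ^ (z & x)
u3 = ~y
u4 = ~(u3 & z) = ~(~y & z)
u5 = u4 ^ u2 = (~(~y & z)) ^ (y ^ (z & x))
u6 = u4 & u5 = (~(~y & z)) & ((~(~y & z)) ^ (y ^ (z & x)))
At x=0, y=0, z=1: circuit gives 0, formula gives 0.
At x=0, y=0, z=0: circuit gives 1, formula gives 1.
Agrees on all 8 inputs.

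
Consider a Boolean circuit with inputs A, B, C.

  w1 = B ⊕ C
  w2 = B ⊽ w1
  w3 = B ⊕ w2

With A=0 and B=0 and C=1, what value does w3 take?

w1 = 0 ⊕ 1 = 1
w2 = 0 ⊽ 1 = 0
w3 = 0 ⊕ 0 = 0

0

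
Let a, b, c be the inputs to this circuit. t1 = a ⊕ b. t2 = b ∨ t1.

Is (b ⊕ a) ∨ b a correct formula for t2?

t1 = a ⊕ b
t2 = b ∨ t1 = b ∨ (a ⊕ b)
At a=0, b=0, c=0: circuit gives 0, formula gives 0.
At a=0, b=1, c=0: circuit gives 1, formula gives 1.
Agrees on all 8 inputs.

Yes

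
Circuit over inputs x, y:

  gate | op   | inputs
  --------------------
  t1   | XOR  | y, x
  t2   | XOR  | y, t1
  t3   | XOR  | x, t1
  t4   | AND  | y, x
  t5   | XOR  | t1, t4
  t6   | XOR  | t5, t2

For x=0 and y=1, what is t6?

1

t1 = 1 XOR 0 = 1
t2 = 1 XOR 1 = 0
t4 = 1 AND 0 = 0
t5 = 1 XOR 0 = 1
t6 = 1 XOR 0 = 1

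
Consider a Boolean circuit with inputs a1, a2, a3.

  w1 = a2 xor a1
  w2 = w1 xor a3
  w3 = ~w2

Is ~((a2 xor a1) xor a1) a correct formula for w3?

No

w1 = a2 xor a1
w2 = w1 xor a3 = (a2 xor a1) xor a3
w3 = ~w2 = ~((a2 xor a1) xor a3)
At a1=0, a2=0, a3=1: circuit gives 0, formula gives 1.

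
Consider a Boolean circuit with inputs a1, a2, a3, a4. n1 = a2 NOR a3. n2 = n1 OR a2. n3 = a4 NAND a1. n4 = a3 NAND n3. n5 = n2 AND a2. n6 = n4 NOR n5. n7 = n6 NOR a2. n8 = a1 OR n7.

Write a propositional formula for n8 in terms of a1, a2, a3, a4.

a1 OR (((a3 NAND (a4 NAND a1)) NOR (((a2 NOR a3) OR a2) AND a2)) NOR a2)

n1 = a2 NOR a3
n2 = n1 OR a2 = (a2 NOR a3) OR a2
n3 = a4 NAND a1
n4 = a3 NAND n3 = a3 NAND (a4 NAND a1)
n5 = n2 AND a2 = ((a2 NOR a3) OR a2) AND a2
n6 = n4 NOR n5 = (a3 NAND (a4 NAND a1)) NOR (((a2 NOR a3) OR a2) AND a2)
n7 = n6 NOR a2 = ((a3 NAND (a4 NAND a1)) NOR (((a2 NOR a3) OR a2) AND a2)) NOR a2
n8 = a1 OR n7 = a1 OR (((a3 NAND (a4 NAND a1)) NOR (((a2 NOR a3) OR a2) AND a2)) NOR a2)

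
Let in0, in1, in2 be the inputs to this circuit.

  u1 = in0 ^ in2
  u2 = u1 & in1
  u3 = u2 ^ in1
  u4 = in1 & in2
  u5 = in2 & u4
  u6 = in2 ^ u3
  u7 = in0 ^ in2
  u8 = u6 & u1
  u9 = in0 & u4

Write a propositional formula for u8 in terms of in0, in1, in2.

(in2 ^ (((in0 ^ in2) & in1) ^ in1)) & (in0 ^ in2)

u1 = in0 ^ in2
u2 = u1 & in1 = (in0 ^ in2) & in1
u3 = u2 ^ in1 = ((in0 ^ in2) & in1) ^ in1
u6 = in2 ^ u3 = in2 ^ (((in0 ^ in2) & in1) ^ in1)
u8 = u6 & u1 = (in2 ^ (((in0 ^ in2) & in1) ^ in1)) & (in0 ^ in2)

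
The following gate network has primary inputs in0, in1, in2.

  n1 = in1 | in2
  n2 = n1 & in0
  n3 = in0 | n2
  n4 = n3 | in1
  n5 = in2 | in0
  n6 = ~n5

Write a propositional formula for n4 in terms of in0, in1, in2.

(in0 | ((in1 | in2) & in0)) | in1

n1 = in1 | in2
n2 = n1 & in0 = (in1 | in2) & in0
n3 = in0 | n2 = in0 | ((in1 | in2) & in0)
n4 = n3 | in1 = (in0 | ((in1 | in2) & in0)) | in1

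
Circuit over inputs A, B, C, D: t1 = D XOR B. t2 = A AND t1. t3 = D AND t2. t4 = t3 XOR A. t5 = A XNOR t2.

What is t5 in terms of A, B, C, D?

A XNOR (A AND (D XOR B))

t1 = D XOR B
t2 = A AND t1 = A AND (D XOR B)
t5 = A XNOR t2 = A XNOR (A AND (D XOR B))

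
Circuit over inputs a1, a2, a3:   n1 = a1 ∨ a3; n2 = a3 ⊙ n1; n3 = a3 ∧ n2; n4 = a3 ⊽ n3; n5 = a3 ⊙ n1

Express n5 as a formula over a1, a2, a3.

a3 ⊙ (a1 ∨ a3)

n1 = a1 ∨ a3
n5 = a3 ⊙ n1 = a3 ⊙ (a1 ∨ a3)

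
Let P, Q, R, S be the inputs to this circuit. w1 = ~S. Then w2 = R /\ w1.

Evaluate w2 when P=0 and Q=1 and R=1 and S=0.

1

w1 = ~0 = 1
w2 = 1 /\ 1 = 1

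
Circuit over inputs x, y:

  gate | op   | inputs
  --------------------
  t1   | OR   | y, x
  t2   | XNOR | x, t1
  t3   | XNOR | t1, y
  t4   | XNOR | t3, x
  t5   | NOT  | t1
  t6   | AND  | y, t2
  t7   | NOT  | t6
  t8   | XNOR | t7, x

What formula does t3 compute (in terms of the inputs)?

(y OR x) XNOR y

t1 = y OR x
t3 = t1 XNOR y = (y OR x) XNOR y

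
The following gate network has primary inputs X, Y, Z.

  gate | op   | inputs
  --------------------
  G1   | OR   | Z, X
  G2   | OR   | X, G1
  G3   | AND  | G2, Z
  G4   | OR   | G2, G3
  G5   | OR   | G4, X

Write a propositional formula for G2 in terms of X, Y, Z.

X OR (Z OR X)

G1 = Z OR X
G2 = X OR G1 = X OR (Z OR X)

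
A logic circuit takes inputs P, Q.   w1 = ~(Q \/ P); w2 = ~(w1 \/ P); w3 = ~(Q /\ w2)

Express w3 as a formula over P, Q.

~(Q /\ (~((~(Q \/ P)) \/ P)))

w1 = ~(Q \/ P)
w2 = ~(w1 \/ P) = ~((~(Q \/ P)) \/ P)
w3 = ~(Q /\ w2) = ~(Q /\ (~((~(Q \/ P)) \/ P)))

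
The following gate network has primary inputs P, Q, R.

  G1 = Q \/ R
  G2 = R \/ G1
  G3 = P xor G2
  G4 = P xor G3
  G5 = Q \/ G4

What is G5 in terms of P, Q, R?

G1 = Q \/ R
G2 = R \/ G1 = R \/ (Q \/ R)
G3 = P xor G2 = P xor (R \/ (Q \/ R))
G4 = P xor G3 = P xor (P xor (R \/ (Q \/ R)))
G5 = Q \/ G4 = Q \/ (P xor (P xor (R \/ (Q \/ R))))

Q \/ (P xor (P xor (R \/ (Q \/ R))))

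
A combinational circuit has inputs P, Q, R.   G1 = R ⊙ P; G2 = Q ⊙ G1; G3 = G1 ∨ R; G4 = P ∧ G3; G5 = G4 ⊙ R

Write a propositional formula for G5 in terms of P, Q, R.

G1 = R ⊙ P
G3 = G1 ∨ R = (R ⊙ P) ∨ R
G4 = P ∧ G3 = P ∧ ((R ⊙ P) ∨ R)
G5 = G4 ⊙ R = (P ∧ ((R ⊙ P) ∨ R)) ⊙ R

(P ∧ ((R ⊙ P) ∨ R)) ⊙ R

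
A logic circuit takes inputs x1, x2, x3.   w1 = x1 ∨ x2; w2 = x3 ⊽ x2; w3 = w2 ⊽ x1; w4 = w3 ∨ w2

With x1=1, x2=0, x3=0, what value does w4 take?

w2 = 0 ⊽ 0 = 1
w3 = 1 ⊽ 1 = 0
w4 = 0 ∨ 1 = 1

1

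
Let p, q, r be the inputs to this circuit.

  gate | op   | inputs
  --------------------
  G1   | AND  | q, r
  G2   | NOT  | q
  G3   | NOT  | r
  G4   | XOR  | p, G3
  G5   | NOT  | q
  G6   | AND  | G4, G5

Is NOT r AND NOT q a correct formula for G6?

G3 = NOT r
G4 = p XOR G3 = p XOR NOT r
G5 = NOT q
G6 = G4 AND G5 = (p XOR NOT r) AND NOT q
At p=1, q=0, r=0: circuit gives 0, formula gives 1.

No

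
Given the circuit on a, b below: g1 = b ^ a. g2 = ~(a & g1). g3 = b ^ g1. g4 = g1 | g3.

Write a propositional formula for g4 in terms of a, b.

(b ^ a) | (b ^ (b ^ a))

g1 = b ^ a
g3 = b ^ g1 = b ^ (b ^ a)
g4 = g1 | g3 = (b ^ a) | (b ^ (b ^ a))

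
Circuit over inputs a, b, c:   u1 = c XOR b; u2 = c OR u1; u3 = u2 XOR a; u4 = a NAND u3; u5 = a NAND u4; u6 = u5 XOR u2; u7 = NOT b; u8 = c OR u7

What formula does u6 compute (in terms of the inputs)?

(a NAND (a NAND ((c OR (c XOR b)) XOR a))) XOR (c OR (c XOR b))

u1 = c XOR b
u2 = c OR u1 = c OR (c XOR b)
u3 = u2 XOR a = (c OR (c XOR b)) XOR a
u4 = a NAND u3 = a NAND ((c OR (c XOR b)) XOR a)
u5 = a NAND u4 = a NAND (a NAND ((c OR (c XOR b)) XOR a))
u6 = u5 XOR u2 = (a NAND (a NAND ((c OR (c XOR b)) XOR a))) XOR (c OR (c XOR b))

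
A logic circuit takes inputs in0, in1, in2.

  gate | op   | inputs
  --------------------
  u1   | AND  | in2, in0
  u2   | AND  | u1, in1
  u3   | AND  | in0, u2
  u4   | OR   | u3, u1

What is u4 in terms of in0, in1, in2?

u1 = in2 AND in0
u2 = u1 AND in1 = (in2 AND in0) AND in1
u3 = in0 AND u2 = in0 AND ((in2 AND in0) AND in1)
u4 = u3 OR u1 = (in0 AND ((in2 AND in0) AND in1)) OR (in2 AND in0)

(in0 AND ((in2 AND in0) AND in1)) OR (in2 AND in0)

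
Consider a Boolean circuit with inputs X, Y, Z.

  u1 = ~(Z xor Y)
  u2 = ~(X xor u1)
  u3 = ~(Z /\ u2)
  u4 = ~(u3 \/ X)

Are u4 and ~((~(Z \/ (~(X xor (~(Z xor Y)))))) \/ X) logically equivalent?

u1 = ~(Z xor Y)
u2 = ~(X xor u1) = ~(X xor (~(Z xor Y)))
u3 = ~(Z /\ u2) = ~(Z /\ (~(X xor (~(Z xor Y)))))
u4 = ~(u3 \/ X) = ~((~(Z /\ (~(X xor (~(Z xor Y)))))) \/ X)
At X=0, Y=1, Z=0: circuit gives 0, formula gives 1.

No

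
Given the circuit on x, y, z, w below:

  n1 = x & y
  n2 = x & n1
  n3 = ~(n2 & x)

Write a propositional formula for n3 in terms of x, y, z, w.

~((x & (x & y)) & x)

n1 = x & y
n2 = x & n1 = x & (x & y)
n3 = ~(n2 & x) = ~((x & (x & y)) & x)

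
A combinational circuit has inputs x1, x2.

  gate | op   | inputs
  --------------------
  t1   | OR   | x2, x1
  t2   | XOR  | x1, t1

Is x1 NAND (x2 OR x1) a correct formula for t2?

No

t1 = x2 OR x1
t2 = x1 XOR t1 = x1 XOR (x2 OR x1)
At x1=0, x2=0: circuit gives 0, formula gives 1.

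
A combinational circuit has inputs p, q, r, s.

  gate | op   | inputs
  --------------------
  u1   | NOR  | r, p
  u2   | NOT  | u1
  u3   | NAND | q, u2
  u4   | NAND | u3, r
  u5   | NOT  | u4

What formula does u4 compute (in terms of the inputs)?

(q NAND NOT (r NOR p)) NAND r

u1 = r NOR p
u2 = NOT u1 = NOT (r NOR p)
u3 = q NAND u2 = q NAND NOT (r NOR p)
u4 = u3 NAND r = (q NAND NOT (r NOR p)) NAND r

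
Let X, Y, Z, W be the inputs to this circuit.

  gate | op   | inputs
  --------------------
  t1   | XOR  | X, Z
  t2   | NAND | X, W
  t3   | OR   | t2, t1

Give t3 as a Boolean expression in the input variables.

t1 = X XOR Z
t2 = X NAND W
t3 = t2 OR t1 = (X NAND W) OR (X XOR Z)

(X NAND W) OR (X XOR Z)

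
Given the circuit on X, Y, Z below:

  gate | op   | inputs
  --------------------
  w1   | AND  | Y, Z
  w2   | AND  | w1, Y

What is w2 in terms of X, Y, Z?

(Y AND Z) AND Y

w1 = Y AND Z
w2 = w1 AND Y = (Y AND Z) AND Y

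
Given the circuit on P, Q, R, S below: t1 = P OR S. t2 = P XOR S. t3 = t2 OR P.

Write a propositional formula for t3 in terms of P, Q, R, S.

(P XOR S) OR P

t2 = P XOR S
t3 = t2 OR P = (P XOR S) OR P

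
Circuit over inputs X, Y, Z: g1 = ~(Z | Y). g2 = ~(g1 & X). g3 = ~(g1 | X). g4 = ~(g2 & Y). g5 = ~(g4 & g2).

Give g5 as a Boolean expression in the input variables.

~((~((~((~(Z | Y)) & X)) & Y)) & (~((~(Z | Y)) & X)))

g1 = ~(Z | Y)
g2 = ~(g1 & X) = ~((~(Z | Y)) & X)
g4 = ~(g2 & Y) = ~((~((~(Z | Y)) & X)) & Y)
g5 = ~(g4 & g2) = ~((~((~((~(Z | Y)) & X)) & Y)) & (~((~(Z | Y)) & X)))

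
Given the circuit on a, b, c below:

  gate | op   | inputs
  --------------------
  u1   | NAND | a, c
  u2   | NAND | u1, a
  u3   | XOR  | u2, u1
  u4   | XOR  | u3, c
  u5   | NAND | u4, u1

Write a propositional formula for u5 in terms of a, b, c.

u1 = a NAND c
u2 = u1 NAND a = (a NAND c) NAND a
u3 = u2 XOR u1 = ((a NAND c) NAND a) XOR (a NAND c)
u4 = u3 XOR c = (((a NAND c) NAND a) XOR (a NAND c)) XOR c
u5 = u4 NAND u1 = ((((a NAND c) NAND a) XOR (a NAND c)) XOR c) NAND (a NAND c)

((((a NAND c) NAND a) XOR (a NAND c)) XOR c) NAND (a NAND c)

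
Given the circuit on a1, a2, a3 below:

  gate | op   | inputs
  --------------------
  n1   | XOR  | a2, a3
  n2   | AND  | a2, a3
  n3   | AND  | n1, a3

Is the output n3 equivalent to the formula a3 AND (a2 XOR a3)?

Yes

n1 = a2 XOR a3
n3 = n1 AND a3 = (a2 XOR a3) AND a3
At a1=0, a2=0, a3=0: circuit gives 0, formula gives 0.
At a1=0, a2=0, a3=1: circuit gives 1, formula gives 1.
Agrees on all 8 inputs.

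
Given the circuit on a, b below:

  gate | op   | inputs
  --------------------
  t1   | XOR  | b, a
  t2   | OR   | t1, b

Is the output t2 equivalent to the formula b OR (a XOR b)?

t1 = b XOR a
t2 = t1 OR b = (b XOR a) OR b
At a=0, b=0: circuit gives 0, formula gives 0.
At a=0, b=1: circuit gives 1, formula gives 1.
Agrees on all 4 inputs.

Yes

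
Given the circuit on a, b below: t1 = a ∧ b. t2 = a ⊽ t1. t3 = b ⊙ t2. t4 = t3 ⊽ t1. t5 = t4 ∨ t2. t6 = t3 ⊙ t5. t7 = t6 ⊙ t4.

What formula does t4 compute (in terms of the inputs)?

(b ⊙ (a ⊽ (a ∧ b))) ⊽ (a ∧ b)

t1 = a ∧ b
t2 = a ⊽ t1 = a ⊽ (a ∧ b)
t3 = b ⊙ t2 = b ⊙ (a ⊽ (a ∧ b))
t4 = t3 ⊽ t1 = (b ⊙ (a ⊽ (a ∧ b))) ⊽ (a ∧ b)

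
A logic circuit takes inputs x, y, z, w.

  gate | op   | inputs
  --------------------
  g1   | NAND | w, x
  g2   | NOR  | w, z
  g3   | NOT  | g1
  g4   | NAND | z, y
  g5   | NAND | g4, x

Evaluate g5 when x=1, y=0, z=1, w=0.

g4 = 1 NAND 0 = 1
g5 = 1 NAND 1 = 0

0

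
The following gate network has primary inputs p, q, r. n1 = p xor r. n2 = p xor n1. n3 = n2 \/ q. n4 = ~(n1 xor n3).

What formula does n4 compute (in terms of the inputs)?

n1 = p xor r
n2 = p xor n1 = p xor (p xor r)
n3 = n2 \/ q = (p xor (p xor r)) \/ q
n4 = ~(n1 xor n3) = ~((p xor r) xor ((p xor (p xor r)) \/ q))

~((p xor r) xor ((p xor (p xor r)) \/ q))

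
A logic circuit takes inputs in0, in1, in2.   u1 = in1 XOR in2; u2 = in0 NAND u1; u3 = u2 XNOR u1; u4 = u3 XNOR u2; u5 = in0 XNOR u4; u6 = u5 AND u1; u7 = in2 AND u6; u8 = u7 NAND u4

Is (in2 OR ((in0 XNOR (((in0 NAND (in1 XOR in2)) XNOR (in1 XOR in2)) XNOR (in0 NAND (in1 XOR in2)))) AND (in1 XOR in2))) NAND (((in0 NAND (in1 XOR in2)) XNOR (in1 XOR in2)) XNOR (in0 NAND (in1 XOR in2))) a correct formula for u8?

No

u1 = in1 XOR in2
u2 = in0 NAND u1 = in0 NAND (in1 XOR in2)
u3 = u2 XNOR u1 = (in0 NAND (in1 XOR in2)) XNOR (in1 XOR in2)
u4 = u3 XNOR u2 = ((in0 NAND (in1 XOR in2)) XNOR (in1 XOR in2)) XNOR (in0 NAND (in1 XOR in2))
u5 = in0 XNOR u4 = in0 XNOR (((in0 NAND (in1 XOR in2)) XNOR (in1 XOR in2)) XNOR (in0 NAND (in1 XOR in2)))
u6 = u5 AND u1 = (in0 XNOR (((in0 NAND (in1 XOR in2)) XNOR (in1 XOR in2)) XNOR (in0 NAND (in1 XOR in2)))) AND (in1 XOR in2)
u7 = in2 AND u6 = in2 AND ((in0 XNOR (((in0 NAND (in1 XOR in2)) XNOR (in1 XOR in2)) XNOR (in0 NAND (in1 XOR in2)))) AND (in1 XOR in2))
u8 = u7 NAND u4 = (in2 AND ((in0 XNOR (((in0 NAND (in1 XOR in2)) XNOR (in1 XOR in2)) XNOR (in0 NAND (in1 XOR in2)))) AND (in1 XOR in2))) NAND (((in0 NAND (in1 XOR in2)) XNOR (in1 XOR in2)) XNOR (in0 NAND (in1 XOR in2)))
At in0=0, in1=0, in2=1: circuit gives 1, formula gives 0.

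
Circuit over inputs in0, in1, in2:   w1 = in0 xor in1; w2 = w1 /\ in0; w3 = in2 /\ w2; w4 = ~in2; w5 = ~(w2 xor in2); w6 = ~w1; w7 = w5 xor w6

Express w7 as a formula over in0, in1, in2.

(~(((in0 xor in1) /\ in0) xor in2)) xor ~(in0 xor in1)

w1 = in0 xor in1
w2 = w1 /\ in0 = (in0 xor in1) /\ in0
w5 = ~(w2 xor in2) = ~(((in0 xor in1) /\ in0) xor in2)
w6 = ~w1 = ~(in0 xor in1)
w7 = w5 xor w6 = (~(((in0 xor in1) /\ in0) xor in2)) xor ~(in0 xor in1)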